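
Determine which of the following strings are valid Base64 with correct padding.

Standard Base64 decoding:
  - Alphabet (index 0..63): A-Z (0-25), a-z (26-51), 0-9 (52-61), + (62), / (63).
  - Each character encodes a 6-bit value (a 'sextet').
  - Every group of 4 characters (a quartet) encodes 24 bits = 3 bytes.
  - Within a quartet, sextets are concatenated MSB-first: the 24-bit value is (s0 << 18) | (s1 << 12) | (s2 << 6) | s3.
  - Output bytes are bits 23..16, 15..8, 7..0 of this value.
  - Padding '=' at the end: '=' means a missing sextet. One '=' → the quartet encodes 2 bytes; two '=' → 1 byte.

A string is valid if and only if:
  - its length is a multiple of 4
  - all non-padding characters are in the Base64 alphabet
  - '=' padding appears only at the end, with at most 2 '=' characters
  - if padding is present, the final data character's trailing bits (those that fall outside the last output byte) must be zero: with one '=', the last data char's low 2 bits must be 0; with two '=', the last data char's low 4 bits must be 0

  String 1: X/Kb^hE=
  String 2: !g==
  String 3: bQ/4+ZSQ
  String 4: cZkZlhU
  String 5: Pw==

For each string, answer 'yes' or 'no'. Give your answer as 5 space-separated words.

String 1: 'X/Kb^hE=' → invalid (bad char(s): ['^'])
String 2: '!g==' → invalid (bad char(s): ['!'])
String 3: 'bQ/4+ZSQ' → valid
String 4: 'cZkZlhU' → invalid (len=7 not mult of 4)
String 5: 'Pw==' → valid

Answer: no no yes no yes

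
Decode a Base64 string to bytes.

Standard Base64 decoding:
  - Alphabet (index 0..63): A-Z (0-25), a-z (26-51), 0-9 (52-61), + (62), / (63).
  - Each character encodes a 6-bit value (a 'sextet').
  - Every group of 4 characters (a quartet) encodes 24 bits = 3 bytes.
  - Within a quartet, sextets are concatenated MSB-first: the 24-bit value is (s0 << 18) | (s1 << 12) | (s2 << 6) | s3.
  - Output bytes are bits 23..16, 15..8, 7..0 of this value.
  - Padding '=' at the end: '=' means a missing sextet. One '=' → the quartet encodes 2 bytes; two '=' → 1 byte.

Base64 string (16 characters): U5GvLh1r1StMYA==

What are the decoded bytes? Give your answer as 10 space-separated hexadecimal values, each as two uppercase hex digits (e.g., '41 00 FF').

After char 0 ('U'=20): chars_in_quartet=1 acc=0x14 bytes_emitted=0
After char 1 ('5'=57): chars_in_quartet=2 acc=0x539 bytes_emitted=0
After char 2 ('G'=6): chars_in_quartet=3 acc=0x14E46 bytes_emitted=0
After char 3 ('v'=47): chars_in_quartet=4 acc=0x5391AF -> emit 53 91 AF, reset; bytes_emitted=3
After char 4 ('L'=11): chars_in_quartet=1 acc=0xB bytes_emitted=3
After char 5 ('h'=33): chars_in_quartet=2 acc=0x2E1 bytes_emitted=3
After char 6 ('1'=53): chars_in_quartet=3 acc=0xB875 bytes_emitted=3
After char 7 ('r'=43): chars_in_quartet=4 acc=0x2E1D6B -> emit 2E 1D 6B, reset; bytes_emitted=6
After char 8 ('1'=53): chars_in_quartet=1 acc=0x35 bytes_emitted=6
After char 9 ('S'=18): chars_in_quartet=2 acc=0xD52 bytes_emitted=6
After char 10 ('t'=45): chars_in_quartet=3 acc=0x354AD bytes_emitted=6
After char 11 ('M'=12): chars_in_quartet=4 acc=0xD52B4C -> emit D5 2B 4C, reset; bytes_emitted=9
After char 12 ('Y'=24): chars_in_quartet=1 acc=0x18 bytes_emitted=9
After char 13 ('A'=0): chars_in_quartet=2 acc=0x600 bytes_emitted=9
Padding '==': partial quartet acc=0x600 -> emit 60; bytes_emitted=10

Answer: 53 91 AF 2E 1D 6B D5 2B 4C 60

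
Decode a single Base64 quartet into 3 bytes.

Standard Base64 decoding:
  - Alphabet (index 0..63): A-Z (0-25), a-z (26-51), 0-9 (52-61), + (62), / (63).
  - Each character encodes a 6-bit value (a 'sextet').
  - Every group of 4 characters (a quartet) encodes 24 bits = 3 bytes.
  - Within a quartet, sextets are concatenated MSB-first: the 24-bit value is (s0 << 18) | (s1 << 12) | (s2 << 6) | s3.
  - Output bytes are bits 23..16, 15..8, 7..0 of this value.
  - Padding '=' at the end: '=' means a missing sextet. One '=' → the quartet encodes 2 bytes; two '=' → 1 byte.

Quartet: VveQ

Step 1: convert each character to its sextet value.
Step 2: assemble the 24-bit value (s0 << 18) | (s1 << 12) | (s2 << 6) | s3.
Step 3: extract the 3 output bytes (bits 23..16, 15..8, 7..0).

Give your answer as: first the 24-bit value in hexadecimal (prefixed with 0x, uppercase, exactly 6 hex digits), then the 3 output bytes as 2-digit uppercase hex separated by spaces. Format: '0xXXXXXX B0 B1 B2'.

Sextets: V=21, v=47, e=30, Q=16
24-bit: (21<<18) | (47<<12) | (30<<6) | 16
      = 0x540000 | 0x02F000 | 0x000780 | 0x000010
      = 0x56F790
Bytes: (v>>16)&0xFF=56, (v>>8)&0xFF=F7, v&0xFF=90

Answer: 0x56F790 56 F7 90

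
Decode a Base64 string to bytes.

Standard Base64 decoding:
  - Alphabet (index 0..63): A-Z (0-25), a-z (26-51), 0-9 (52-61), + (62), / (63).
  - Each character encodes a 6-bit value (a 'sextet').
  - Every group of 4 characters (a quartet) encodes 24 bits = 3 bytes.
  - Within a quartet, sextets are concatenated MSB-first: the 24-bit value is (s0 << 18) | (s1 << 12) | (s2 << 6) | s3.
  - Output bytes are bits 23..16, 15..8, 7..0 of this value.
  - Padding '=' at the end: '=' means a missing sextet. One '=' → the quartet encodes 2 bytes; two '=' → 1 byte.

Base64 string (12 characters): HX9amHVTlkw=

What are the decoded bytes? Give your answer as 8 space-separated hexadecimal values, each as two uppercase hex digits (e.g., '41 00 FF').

Answer: 1D 7F 5A 98 75 53 96 4C

Derivation:
After char 0 ('H'=7): chars_in_quartet=1 acc=0x7 bytes_emitted=0
After char 1 ('X'=23): chars_in_quartet=2 acc=0x1D7 bytes_emitted=0
After char 2 ('9'=61): chars_in_quartet=3 acc=0x75FD bytes_emitted=0
After char 3 ('a'=26): chars_in_quartet=4 acc=0x1D7F5A -> emit 1D 7F 5A, reset; bytes_emitted=3
After char 4 ('m'=38): chars_in_quartet=1 acc=0x26 bytes_emitted=3
After char 5 ('H'=7): chars_in_quartet=2 acc=0x987 bytes_emitted=3
After char 6 ('V'=21): chars_in_quartet=3 acc=0x261D5 bytes_emitted=3
After char 7 ('T'=19): chars_in_quartet=4 acc=0x987553 -> emit 98 75 53, reset; bytes_emitted=6
After char 8 ('l'=37): chars_in_quartet=1 acc=0x25 bytes_emitted=6
After char 9 ('k'=36): chars_in_quartet=2 acc=0x964 bytes_emitted=6
After char 10 ('w'=48): chars_in_quartet=3 acc=0x25930 bytes_emitted=6
Padding '=': partial quartet acc=0x25930 -> emit 96 4C; bytes_emitted=8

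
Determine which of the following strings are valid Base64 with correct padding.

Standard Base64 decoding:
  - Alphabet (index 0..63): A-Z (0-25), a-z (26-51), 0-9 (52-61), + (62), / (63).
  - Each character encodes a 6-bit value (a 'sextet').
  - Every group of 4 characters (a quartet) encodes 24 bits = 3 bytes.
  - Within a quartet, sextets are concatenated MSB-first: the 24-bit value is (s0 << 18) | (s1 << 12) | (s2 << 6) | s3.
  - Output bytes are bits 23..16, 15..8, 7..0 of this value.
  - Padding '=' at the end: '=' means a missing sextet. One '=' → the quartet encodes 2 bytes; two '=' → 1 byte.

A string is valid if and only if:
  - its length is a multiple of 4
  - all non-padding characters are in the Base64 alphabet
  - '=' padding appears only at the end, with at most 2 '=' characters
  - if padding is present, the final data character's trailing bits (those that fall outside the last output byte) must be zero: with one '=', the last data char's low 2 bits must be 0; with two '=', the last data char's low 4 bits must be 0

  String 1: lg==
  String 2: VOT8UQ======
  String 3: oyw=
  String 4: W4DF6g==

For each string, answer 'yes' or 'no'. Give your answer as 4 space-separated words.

String 1: 'lg==' → valid
String 2: 'VOT8UQ======' → invalid (6 pad chars (max 2))
String 3: 'oyw=' → valid
String 4: 'W4DF6g==' → valid

Answer: yes no yes yes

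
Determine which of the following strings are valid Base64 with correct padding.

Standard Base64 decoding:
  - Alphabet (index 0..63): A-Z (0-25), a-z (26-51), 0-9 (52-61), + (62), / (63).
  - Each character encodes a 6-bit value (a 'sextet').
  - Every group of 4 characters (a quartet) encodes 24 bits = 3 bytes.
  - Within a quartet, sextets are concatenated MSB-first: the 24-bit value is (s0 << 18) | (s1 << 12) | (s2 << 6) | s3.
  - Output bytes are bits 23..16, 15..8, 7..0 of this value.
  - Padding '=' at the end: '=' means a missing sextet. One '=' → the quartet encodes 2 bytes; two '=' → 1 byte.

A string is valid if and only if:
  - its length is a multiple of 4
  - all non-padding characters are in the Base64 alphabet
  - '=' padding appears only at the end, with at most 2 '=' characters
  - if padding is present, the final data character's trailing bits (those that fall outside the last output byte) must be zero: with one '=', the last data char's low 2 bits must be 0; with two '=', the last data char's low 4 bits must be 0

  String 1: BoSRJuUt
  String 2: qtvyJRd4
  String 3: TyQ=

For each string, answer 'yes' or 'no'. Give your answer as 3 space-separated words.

Answer: yes yes yes

Derivation:
String 1: 'BoSRJuUt' → valid
String 2: 'qtvyJRd4' → valid
String 3: 'TyQ=' → valid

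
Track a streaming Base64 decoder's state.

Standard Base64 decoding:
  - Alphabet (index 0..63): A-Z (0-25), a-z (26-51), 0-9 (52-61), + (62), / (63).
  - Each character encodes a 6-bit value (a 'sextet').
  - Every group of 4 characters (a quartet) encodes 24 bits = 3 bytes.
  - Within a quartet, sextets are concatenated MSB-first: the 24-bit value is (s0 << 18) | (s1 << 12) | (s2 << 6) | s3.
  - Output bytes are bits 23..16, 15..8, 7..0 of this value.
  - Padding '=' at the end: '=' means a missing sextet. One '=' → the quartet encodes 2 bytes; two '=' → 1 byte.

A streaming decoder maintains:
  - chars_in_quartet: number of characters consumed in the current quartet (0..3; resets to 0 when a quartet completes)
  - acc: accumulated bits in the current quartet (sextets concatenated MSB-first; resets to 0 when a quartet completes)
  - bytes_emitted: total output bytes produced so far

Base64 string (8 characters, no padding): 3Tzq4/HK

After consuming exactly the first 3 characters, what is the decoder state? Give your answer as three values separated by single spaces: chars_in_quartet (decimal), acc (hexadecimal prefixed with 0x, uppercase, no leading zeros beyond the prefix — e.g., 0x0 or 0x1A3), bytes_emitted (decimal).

Answer: 3 0x374F3 0

Derivation:
After char 0 ('3'=55): chars_in_quartet=1 acc=0x37 bytes_emitted=0
After char 1 ('T'=19): chars_in_quartet=2 acc=0xDD3 bytes_emitted=0
After char 2 ('z'=51): chars_in_quartet=3 acc=0x374F3 bytes_emitted=0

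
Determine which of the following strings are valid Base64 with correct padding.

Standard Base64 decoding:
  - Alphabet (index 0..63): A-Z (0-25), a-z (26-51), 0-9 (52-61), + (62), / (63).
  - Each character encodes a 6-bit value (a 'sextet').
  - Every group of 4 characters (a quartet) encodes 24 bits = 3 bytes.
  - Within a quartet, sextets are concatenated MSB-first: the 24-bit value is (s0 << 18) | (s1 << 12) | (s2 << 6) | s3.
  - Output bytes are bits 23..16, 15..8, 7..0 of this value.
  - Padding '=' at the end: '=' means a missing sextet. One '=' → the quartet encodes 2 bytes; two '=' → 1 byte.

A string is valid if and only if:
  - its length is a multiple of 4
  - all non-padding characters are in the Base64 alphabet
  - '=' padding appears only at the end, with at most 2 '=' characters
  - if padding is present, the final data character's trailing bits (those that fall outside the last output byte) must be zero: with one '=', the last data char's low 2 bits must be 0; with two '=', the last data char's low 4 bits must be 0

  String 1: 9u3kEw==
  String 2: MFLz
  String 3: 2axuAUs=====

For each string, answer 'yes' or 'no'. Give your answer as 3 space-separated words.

Answer: yes yes no

Derivation:
String 1: '9u3kEw==' → valid
String 2: 'MFLz' → valid
String 3: '2axuAUs=====' → invalid (5 pad chars (max 2))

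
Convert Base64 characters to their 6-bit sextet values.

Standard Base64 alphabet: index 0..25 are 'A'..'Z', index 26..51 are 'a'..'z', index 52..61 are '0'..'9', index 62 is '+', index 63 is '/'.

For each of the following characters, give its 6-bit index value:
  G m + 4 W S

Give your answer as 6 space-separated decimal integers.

'G': A..Z range, ord('G') − ord('A') = 6
'm': a..z range, 26 + ord('m') − ord('a') = 38
'+': index 62
'4': 0..9 range, 52 + ord('4') − ord('0') = 56
'W': A..Z range, ord('W') − ord('A') = 22
'S': A..Z range, ord('S') − ord('A') = 18

Answer: 6 38 62 56 22 18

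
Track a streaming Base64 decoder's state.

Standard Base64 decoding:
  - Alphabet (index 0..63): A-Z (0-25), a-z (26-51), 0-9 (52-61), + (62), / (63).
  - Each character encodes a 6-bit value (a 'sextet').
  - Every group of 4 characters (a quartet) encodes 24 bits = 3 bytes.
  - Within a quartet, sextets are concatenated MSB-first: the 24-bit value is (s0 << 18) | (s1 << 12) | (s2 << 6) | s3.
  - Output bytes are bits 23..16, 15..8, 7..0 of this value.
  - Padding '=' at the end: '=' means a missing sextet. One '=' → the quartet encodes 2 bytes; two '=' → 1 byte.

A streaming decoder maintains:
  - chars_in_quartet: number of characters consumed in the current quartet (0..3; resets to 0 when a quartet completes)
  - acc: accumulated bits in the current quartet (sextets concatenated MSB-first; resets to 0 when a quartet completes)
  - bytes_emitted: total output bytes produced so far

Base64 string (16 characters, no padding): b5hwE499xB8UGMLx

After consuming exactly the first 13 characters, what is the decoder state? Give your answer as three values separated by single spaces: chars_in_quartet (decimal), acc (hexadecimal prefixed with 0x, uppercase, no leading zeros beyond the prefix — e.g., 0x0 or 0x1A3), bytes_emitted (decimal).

Answer: 1 0x6 9

Derivation:
After char 0 ('b'=27): chars_in_quartet=1 acc=0x1B bytes_emitted=0
After char 1 ('5'=57): chars_in_quartet=2 acc=0x6F9 bytes_emitted=0
After char 2 ('h'=33): chars_in_quartet=3 acc=0x1BE61 bytes_emitted=0
After char 3 ('w'=48): chars_in_quartet=4 acc=0x6F9870 -> emit 6F 98 70, reset; bytes_emitted=3
After char 4 ('E'=4): chars_in_quartet=1 acc=0x4 bytes_emitted=3
After char 5 ('4'=56): chars_in_quartet=2 acc=0x138 bytes_emitted=3
After char 6 ('9'=61): chars_in_quartet=3 acc=0x4E3D bytes_emitted=3
After char 7 ('9'=61): chars_in_quartet=4 acc=0x138F7D -> emit 13 8F 7D, reset; bytes_emitted=6
After char 8 ('x'=49): chars_in_quartet=1 acc=0x31 bytes_emitted=6
After char 9 ('B'=1): chars_in_quartet=2 acc=0xC41 bytes_emitted=6
After char 10 ('8'=60): chars_in_quartet=3 acc=0x3107C bytes_emitted=6
After char 11 ('U'=20): chars_in_quartet=4 acc=0xC41F14 -> emit C4 1F 14, reset; bytes_emitted=9
After char 12 ('G'=6): chars_in_quartet=1 acc=0x6 bytes_emitted=9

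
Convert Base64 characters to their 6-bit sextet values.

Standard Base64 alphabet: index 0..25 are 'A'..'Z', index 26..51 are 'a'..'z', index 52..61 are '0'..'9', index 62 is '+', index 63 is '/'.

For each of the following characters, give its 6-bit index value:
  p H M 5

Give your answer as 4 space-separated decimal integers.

Answer: 41 7 12 57

Derivation:
'p': a..z range, 26 + ord('p') − ord('a') = 41
'H': A..Z range, ord('H') − ord('A') = 7
'M': A..Z range, ord('M') − ord('A') = 12
'5': 0..9 range, 52 + ord('5') − ord('0') = 57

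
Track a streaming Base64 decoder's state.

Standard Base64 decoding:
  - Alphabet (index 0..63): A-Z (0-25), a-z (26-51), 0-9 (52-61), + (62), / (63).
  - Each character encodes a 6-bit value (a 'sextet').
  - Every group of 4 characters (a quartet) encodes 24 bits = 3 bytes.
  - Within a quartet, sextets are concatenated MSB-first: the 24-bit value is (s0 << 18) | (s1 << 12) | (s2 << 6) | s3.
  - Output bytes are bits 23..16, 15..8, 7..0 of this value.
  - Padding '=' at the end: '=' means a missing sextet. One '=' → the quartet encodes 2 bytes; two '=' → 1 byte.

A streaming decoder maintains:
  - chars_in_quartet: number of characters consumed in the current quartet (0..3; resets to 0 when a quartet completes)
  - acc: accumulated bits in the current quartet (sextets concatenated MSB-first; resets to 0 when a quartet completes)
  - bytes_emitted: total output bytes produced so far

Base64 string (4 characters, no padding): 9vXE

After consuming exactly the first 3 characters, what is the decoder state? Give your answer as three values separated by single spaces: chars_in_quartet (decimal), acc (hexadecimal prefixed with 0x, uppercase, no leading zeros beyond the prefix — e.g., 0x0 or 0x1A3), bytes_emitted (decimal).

After char 0 ('9'=61): chars_in_quartet=1 acc=0x3D bytes_emitted=0
After char 1 ('v'=47): chars_in_quartet=2 acc=0xF6F bytes_emitted=0
After char 2 ('X'=23): chars_in_quartet=3 acc=0x3DBD7 bytes_emitted=0

Answer: 3 0x3DBD7 0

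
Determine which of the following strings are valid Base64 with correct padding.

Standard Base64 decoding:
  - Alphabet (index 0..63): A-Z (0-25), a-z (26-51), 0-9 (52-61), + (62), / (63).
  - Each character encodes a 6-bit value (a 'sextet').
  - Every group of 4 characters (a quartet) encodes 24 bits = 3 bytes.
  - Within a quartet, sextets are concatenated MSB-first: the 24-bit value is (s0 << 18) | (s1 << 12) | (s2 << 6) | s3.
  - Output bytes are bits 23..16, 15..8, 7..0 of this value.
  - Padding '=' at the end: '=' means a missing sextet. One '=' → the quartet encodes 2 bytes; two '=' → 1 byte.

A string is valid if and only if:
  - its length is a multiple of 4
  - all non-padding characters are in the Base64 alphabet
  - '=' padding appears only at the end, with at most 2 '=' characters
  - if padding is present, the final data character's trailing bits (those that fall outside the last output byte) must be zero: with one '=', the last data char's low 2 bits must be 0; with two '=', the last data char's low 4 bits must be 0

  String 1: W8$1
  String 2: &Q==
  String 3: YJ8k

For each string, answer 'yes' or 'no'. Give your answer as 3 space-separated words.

String 1: 'W8$1' → invalid (bad char(s): ['$'])
String 2: '&Q==' → invalid (bad char(s): ['&'])
String 3: 'YJ8k' → valid

Answer: no no yes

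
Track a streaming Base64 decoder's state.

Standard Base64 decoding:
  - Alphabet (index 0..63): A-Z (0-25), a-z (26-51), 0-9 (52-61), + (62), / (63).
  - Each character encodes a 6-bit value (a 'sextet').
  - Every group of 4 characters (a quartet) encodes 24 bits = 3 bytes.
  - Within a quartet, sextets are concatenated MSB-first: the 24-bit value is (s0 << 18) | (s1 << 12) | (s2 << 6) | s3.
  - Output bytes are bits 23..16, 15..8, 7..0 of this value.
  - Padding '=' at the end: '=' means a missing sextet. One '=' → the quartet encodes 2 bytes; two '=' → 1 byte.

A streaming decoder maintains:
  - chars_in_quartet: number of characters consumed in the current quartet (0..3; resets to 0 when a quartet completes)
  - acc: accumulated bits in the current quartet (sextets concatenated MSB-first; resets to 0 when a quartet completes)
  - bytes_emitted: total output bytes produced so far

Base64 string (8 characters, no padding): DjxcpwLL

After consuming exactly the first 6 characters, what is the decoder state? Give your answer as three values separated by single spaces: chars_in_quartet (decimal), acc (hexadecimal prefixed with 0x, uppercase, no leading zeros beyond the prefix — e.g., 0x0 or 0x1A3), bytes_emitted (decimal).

Answer: 2 0xA70 3

Derivation:
After char 0 ('D'=3): chars_in_quartet=1 acc=0x3 bytes_emitted=0
After char 1 ('j'=35): chars_in_quartet=2 acc=0xE3 bytes_emitted=0
After char 2 ('x'=49): chars_in_quartet=3 acc=0x38F1 bytes_emitted=0
After char 3 ('c'=28): chars_in_quartet=4 acc=0xE3C5C -> emit 0E 3C 5C, reset; bytes_emitted=3
After char 4 ('p'=41): chars_in_quartet=1 acc=0x29 bytes_emitted=3
After char 5 ('w'=48): chars_in_quartet=2 acc=0xA70 bytes_emitted=3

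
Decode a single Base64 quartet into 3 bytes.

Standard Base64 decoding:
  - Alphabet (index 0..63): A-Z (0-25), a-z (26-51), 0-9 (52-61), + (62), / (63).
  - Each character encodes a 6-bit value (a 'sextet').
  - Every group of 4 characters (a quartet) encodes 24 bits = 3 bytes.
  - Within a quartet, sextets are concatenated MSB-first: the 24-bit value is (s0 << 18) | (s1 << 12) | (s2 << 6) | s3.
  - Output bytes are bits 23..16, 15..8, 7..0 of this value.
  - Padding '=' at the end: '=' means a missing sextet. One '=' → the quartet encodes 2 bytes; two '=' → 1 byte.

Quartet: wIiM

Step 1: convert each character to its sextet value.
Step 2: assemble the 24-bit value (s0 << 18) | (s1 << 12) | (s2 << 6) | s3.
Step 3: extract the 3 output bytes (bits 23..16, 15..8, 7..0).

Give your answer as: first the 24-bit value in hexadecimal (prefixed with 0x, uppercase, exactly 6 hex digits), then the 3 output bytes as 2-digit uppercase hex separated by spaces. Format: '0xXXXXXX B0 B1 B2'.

Sextets: w=48, I=8, i=34, M=12
24-bit: (48<<18) | (8<<12) | (34<<6) | 12
      = 0xC00000 | 0x008000 | 0x000880 | 0x00000C
      = 0xC0888C
Bytes: (v>>16)&0xFF=C0, (v>>8)&0xFF=88, v&0xFF=8C

Answer: 0xC0888C C0 88 8C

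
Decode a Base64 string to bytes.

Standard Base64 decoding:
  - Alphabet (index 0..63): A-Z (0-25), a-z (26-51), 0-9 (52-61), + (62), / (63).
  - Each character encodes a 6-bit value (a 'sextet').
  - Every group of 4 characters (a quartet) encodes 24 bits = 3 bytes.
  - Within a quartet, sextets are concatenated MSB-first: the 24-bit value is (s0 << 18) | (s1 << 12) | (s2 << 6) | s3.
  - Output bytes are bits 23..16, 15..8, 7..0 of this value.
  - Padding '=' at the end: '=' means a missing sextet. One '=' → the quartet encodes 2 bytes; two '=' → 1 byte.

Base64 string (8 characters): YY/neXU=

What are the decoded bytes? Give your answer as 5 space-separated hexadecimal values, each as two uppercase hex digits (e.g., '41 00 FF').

After char 0 ('Y'=24): chars_in_quartet=1 acc=0x18 bytes_emitted=0
After char 1 ('Y'=24): chars_in_quartet=2 acc=0x618 bytes_emitted=0
After char 2 ('/'=63): chars_in_quartet=3 acc=0x1863F bytes_emitted=0
After char 3 ('n'=39): chars_in_quartet=4 acc=0x618FE7 -> emit 61 8F E7, reset; bytes_emitted=3
After char 4 ('e'=30): chars_in_quartet=1 acc=0x1E bytes_emitted=3
After char 5 ('X'=23): chars_in_quartet=2 acc=0x797 bytes_emitted=3
After char 6 ('U'=20): chars_in_quartet=3 acc=0x1E5D4 bytes_emitted=3
Padding '=': partial quartet acc=0x1E5D4 -> emit 79 75; bytes_emitted=5

Answer: 61 8F E7 79 75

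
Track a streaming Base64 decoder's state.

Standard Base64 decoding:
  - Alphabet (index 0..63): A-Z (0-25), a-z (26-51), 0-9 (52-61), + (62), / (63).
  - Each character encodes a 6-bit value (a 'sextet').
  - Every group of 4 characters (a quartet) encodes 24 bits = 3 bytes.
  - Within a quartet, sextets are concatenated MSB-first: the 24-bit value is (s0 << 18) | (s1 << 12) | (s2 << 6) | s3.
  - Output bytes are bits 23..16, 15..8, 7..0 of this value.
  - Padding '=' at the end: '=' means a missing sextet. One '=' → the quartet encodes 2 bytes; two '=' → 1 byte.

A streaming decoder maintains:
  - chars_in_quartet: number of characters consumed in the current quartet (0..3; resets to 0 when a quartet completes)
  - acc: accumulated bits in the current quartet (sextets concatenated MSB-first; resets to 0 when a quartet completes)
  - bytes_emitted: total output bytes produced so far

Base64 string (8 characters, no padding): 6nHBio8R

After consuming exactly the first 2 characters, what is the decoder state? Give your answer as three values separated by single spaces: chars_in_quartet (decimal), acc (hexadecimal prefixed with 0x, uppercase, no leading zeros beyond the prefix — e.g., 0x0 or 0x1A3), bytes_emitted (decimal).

Answer: 2 0xEA7 0

Derivation:
After char 0 ('6'=58): chars_in_quartet=1 acc=0x3A bytes_emitted=0
After char 1 ('n'=39): chars_in_quartet=2 acc=0xEA7 bytes_emitted=0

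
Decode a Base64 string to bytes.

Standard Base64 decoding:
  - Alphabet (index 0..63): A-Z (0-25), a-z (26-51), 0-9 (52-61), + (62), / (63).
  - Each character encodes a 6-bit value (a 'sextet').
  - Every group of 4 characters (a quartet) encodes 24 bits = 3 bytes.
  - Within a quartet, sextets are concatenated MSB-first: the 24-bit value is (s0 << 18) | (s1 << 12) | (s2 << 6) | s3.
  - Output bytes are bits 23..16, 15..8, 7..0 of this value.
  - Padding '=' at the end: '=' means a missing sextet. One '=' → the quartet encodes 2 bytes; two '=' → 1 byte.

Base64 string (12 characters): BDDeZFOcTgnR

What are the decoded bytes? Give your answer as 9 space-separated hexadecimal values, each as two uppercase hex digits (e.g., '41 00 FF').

After char 0 ('B'=1): chars_in_quartet=1 acc=0x1 bytes_emitted=0
After char 1 ('D'=3): chars_in_quartet=2 acc=0x43 bytes_emitted=0
After char 2 ('D'=3): chars_in_quartet=3 acc=0x10C3 bytes_emitted=0
After char 3 ('e'=30): chars_in_quartet=4 acc=0x430DE -> emit 04 30 DE, reset; bytes_emitted=3
After char 4 ('Z'=25): chars_in_quartet=1 acc=0x19 bytes_emitted=3
After char 5 ('F'=5): chars_in_quartet=2 acc=0x645 bytes_emitted=3
After char 6 ('O'=14): chars_in_quartet=3 acc=0x1914E bytes_emitted=3
After char 7 ('c'=28): chars_in_quartet=4 acc=0x64539C -> emit 64 53 9C, reset; bytes_emitted=6
After char 8 ('T'=19): chars_in_quartet=1 acc=0x13 bytes_emitted=6
After char 9 ('g'=32): chars_in_quartet=2 acc=0x4E0 bytes_emitted=6
After char 10 ('n'=39): chars_in_quartet=3 acc=0x13827 bytes_emitted=6
After char 11 ('R'=17): chars_in_quartet=4 acc=0x4E09D1 -> emit 4E 09 D1, reset; bytes_emitted=9

Answer: 04 30 DE 64 53 9C 4E 09 D1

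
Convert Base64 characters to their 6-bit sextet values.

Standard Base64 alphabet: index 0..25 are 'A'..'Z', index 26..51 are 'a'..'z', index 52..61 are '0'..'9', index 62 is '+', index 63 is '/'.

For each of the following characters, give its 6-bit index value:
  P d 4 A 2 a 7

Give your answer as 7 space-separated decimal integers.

'P': A..Z range, ord('P') − ord('A') = 15
'd': a..z range, 26 + ord('d') − ord('a') = 29
'4': 0..9 range, 52 + ord('4') − ord('0') = 56
'A': A..Z range, ord('A') − ord('A') = 0
'2': 0..9 range, 52 + ord('2') − ord('0') = 54
'a': a..z range, 26 + ord('a') − ord('a') = 26
'7': 0..9 range, 52 + ord('7') − ord('0') = 59

Answer: 15 29 56 0 54 26 59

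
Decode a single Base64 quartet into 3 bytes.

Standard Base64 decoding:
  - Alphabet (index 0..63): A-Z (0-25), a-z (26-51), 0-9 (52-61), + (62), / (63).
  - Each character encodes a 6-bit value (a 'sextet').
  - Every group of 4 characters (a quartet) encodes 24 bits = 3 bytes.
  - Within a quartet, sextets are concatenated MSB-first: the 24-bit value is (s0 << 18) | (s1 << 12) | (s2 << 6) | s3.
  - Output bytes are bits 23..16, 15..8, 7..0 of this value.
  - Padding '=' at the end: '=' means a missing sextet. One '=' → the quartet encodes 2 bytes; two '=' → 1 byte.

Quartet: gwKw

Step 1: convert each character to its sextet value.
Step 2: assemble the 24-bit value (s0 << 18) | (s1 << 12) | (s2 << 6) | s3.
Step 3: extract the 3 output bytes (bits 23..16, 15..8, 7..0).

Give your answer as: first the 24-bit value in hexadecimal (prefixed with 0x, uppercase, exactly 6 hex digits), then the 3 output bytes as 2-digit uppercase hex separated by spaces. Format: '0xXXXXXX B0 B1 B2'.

Answer: 0x8302B0 83 02 B0

Derivation:
Sextets: g=32, w=48, K=10, w=48
24-bit: (32<<18) | (48<<12) | (10<<6) | 48
      = 0x800000 | 0x030000 | 0x000280 | 0x000030
      = 0x8302B0
Bytes: (v>>16)&0xFF=83, (v>>8)&0xFF=02, v&0xFF=B0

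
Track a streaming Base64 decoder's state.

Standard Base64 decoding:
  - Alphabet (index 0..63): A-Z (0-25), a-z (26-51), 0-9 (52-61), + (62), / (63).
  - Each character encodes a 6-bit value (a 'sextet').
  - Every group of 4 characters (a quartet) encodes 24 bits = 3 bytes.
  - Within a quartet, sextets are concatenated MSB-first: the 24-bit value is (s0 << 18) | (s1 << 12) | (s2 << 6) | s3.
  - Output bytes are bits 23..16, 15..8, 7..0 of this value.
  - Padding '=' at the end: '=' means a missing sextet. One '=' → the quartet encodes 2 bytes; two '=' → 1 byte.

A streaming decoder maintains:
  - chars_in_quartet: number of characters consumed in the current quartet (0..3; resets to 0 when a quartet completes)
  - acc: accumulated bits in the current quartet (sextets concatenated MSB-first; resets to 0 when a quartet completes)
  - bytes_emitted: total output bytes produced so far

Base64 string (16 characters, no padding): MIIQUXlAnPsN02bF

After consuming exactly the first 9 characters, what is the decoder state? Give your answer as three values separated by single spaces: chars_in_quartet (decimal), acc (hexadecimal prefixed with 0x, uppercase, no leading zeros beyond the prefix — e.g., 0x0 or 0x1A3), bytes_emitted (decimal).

After char 0 ('M'=12): chars_in_quartet=1 acc=0xC bytes_emitted=0
After char 1 ('I'=8): chars_in_quartet=2 acc=0x308 bytes_emitted=0
After char 2 ('I'=8): chars_in_quartet=3 acc=0xC208 bytes_emitted=0
After char 3 ('Q'=16): chars_in_quartet=4 acc=0x308210 -> emit 30 82 10, reset; bytes_emitted=3
After char 4 ('U'=20): chars_in_quartet=1 acc=0x14 bytes_emitted=3
After char 5 ('X'=23): chars_in_quartet=2 acc=0x517 bytes_emitted=3
After char 6 ('l'=37): chars_in_quartet=3 acc=0x145E5 bytes_emitted=3
After char 7 ('A'=0): chars_in_quartet=4 acc=0x517940 -> emit 51 79 40, reset; bytes_emitted=6
After char 8 ('n'=39): chars_in_quartet=1 acc=0x27 bytes_emitted=6

Answer: 1 0x27 6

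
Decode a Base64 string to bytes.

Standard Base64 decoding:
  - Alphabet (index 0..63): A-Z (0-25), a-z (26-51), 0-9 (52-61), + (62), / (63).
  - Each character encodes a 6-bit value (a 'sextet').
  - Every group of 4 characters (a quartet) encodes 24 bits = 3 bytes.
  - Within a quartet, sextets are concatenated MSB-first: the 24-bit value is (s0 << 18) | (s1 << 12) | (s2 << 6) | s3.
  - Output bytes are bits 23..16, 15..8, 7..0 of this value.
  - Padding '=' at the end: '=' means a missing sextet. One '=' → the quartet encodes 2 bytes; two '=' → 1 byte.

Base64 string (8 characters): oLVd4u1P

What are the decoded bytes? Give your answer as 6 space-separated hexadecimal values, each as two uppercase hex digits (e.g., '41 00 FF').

After char 0 ('o'=40): chars_in_quartet=1 acc=0x28 bytes_emitted=0
After char 1 ('L'=11): chars_in_quartet=2 acc=0xA0B bytes_emitted=0
After char 2 ('V'=21): chars_in_quartet=3 acc=0x282D5 bytes_emitted=0
After char 3 ('d'=29): chars_in_quartet=4 acc=0xA0B55D -> emit A0 B5 5D, reset; bytes_emitted=3
After char 4 ('4'=56): chars_in_quartet=1 acc=0x38 bytes_emitted=3
After char 5 ('u'=46): chars_in_quartet=2 acc=0xE2E bytes_emitted=3
After char 6 ('1'=53): chars_in_quartet=3 acc=0x38BB5 bytes_emitted=3
After char 7 ('P'=15): chars_in_quartet=4 acc=0xE2ED4F -> emit E2 ED 4F, reset; bytes_emitted=6

Answer: A0 B5 5D E2 ED 4F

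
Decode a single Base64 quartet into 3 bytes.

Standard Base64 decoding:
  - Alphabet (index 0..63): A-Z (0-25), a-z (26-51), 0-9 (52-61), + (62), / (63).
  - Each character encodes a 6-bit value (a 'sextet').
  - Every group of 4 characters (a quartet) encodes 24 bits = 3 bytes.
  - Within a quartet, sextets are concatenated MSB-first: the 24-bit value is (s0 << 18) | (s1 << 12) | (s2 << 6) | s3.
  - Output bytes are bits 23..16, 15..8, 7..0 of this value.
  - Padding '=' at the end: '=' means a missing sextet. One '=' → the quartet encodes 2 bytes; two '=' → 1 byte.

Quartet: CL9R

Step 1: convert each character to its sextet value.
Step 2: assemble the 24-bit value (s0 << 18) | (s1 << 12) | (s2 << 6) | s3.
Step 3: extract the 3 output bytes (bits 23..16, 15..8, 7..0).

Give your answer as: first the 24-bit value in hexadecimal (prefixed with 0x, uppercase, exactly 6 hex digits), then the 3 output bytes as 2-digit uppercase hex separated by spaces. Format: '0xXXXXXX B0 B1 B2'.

Answer: 0x08BF51 08 BF 51

Derivation:
Sextets: C=2, L=11, 9=61, R=17
24-bit: (2<<18) | (11<<12) | (61<<6) | 17
      = 0x080000 | 0x00B000 | 0x000F40 | 0x000011
      = 0x08BF51
Bytes: (v>>16)&0xFF=08, (v>>8)&0xFF=BF, v&0xFF=51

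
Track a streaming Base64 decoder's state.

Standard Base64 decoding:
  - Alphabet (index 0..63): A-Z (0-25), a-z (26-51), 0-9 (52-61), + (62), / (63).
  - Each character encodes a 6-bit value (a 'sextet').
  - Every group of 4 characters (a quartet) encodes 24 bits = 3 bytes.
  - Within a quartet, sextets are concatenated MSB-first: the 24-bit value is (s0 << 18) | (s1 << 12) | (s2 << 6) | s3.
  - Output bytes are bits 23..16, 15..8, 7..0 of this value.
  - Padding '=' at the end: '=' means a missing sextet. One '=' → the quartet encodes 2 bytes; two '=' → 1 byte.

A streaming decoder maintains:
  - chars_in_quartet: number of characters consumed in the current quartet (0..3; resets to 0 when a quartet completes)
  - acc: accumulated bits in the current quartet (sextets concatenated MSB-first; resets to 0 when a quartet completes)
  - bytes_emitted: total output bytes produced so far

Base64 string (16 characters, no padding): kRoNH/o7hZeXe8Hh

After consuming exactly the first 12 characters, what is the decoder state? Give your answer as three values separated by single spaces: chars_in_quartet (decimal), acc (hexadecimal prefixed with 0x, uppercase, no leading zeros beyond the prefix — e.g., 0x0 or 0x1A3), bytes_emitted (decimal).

Answer: 0 0x0 9

Derivation:
After char 0 ('k'=36): chars_in_quartet=1 acc=0x24 bytes_emitted=0
After char 1 ('R'=17): chars_in_quartet=2 acc=0x911 bytes_emitted=0
After char 2 ('o'=40): chars_in_quartet=3 acc=0x24468 bytes_emitted=0
After char 3 ('N'=13): chars_in_quartet=4 acc=0x911A0D -> emit 91 1A 0D, reset; bytes_emitted=3
After char 4 ('H'=7): chars_in_quartet=1 acc=0x7 bytes_emitted=3
After char 5 ('/'=63): chars_in_quartet=2 acc=0x1FF bytes_emitted=3
After char 6 ('o'=40): chars_in_quartet=3 acc=0x7FE8 bytes_emitted=3
After char 7 ('7'=59): chars_in_quartet=4 acc=0x1FFA3B -> emit 1F FA 3B, reset; bytes_emitted=6
After char 8 ('h'=33): chars_in_quartet=1 acc=0x21 bytes_emitted=6
After char 9 ('Z'=25): chars_in_quartet=2 acc=0x859 bytes_emitted=6
After char 10 ('e'=30): chars_in_quartet=3 acc=0x2165E bytes_emitted=6
After char 11 ('X'=23): chars_in_quartet=4 acc=0x859797 -> emit 85 97 97, reset; bytes_emitted=9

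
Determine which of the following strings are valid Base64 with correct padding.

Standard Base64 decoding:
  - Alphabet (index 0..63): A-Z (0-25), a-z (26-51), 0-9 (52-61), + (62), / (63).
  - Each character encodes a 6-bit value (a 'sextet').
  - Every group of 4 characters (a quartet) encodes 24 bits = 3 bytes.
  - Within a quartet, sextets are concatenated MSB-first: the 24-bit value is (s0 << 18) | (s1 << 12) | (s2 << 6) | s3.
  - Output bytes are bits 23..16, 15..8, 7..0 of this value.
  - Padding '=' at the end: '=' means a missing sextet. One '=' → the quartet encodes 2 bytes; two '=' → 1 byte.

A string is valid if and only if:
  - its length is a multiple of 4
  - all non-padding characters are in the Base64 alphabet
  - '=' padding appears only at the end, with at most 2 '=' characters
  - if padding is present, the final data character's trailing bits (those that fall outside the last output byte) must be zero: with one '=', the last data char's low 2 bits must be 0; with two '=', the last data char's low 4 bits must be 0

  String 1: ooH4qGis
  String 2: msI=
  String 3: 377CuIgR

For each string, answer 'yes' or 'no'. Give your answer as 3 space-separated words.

Answer: yes yes yes

Derivation:
String 1: 'ooH4qGis' → valid
String 2: 'msI=' → valid
String 3: '377CuIgR' → valid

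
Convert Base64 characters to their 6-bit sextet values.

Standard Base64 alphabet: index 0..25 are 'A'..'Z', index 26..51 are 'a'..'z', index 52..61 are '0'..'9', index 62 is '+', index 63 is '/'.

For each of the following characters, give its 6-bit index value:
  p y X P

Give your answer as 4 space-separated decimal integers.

Answer: 41 50 23 15

Derivation:
'p': a..z range, 26 + ord('p') − ord('a') = 41
'y': a..z range, 26 + ord('y') − ord('a') = 50
'X': A..Z range, ord('X') − ord('A') = 23
'P': A..Z range, ord('P') − ord('A') = 15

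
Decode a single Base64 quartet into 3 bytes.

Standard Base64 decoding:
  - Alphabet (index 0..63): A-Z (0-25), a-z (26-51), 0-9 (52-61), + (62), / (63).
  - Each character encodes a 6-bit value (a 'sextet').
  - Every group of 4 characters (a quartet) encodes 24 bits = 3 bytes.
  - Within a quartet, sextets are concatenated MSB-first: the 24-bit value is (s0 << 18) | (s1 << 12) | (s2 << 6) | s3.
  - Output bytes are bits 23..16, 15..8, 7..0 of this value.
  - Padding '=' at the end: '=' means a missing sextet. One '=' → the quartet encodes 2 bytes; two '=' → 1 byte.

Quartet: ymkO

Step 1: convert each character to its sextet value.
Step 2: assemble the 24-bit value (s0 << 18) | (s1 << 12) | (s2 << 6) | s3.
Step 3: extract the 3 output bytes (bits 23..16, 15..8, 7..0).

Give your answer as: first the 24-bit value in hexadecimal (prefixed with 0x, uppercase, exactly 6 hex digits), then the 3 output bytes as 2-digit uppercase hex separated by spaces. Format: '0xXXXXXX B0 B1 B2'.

Answer: 0xCA690E CA 69 0E

Derivation:
Sextets: y=50, m=38, k=36, O=14
24-bit: (50<<18) | (38<<12) | (36<<6) | 14
      = 0xC80000 | 0x026000 | 0x000900 | 0x00000E
      = 0xCA690E
Bytes: (v>>16)&0xFF=CA, (v>>8)&0xFF=69, v&0xFF=0E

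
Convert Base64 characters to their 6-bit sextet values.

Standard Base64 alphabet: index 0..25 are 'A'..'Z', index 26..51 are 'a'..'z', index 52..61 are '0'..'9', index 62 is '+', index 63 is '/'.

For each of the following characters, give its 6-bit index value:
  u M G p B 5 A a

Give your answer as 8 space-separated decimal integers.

'u': a..z range, 26 + ord('u') − ord('a') = 46
'M': A..Z range, ord('M') − ord('A') = 12
'G': A..Z range, ord('G') − ord('A') = 6
'p': a..z range, 26 + ord('p') − ord('a') = 41
'B': A..Z range, ord('B') − ord('A') = 1
'5': 0..9 range, 52 + ord('5') − ord('0') = 57
'A': A..Z range, ord('A') − ord('A') = 0
'a': a..z range, 26 + ord('a') − ord('a') = 26

Answer: 46 12 6 41 1 57 0 26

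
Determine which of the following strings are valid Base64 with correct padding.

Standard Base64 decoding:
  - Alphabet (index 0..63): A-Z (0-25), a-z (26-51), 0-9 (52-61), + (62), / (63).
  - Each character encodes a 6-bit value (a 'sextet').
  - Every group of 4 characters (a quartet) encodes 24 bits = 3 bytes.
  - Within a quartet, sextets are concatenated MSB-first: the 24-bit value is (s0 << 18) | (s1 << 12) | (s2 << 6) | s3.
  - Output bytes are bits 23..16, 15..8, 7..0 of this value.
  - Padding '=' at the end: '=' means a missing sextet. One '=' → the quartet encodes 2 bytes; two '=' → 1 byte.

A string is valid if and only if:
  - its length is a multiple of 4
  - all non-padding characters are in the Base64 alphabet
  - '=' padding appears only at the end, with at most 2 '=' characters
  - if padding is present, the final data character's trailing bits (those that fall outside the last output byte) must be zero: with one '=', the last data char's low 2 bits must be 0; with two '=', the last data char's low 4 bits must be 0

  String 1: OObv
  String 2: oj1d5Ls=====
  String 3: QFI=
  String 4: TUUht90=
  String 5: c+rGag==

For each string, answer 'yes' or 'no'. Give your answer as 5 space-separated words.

Answer: yes no yes yes yes

Derivation:
String 1: 'OObv' → valid
String 2: 'oj1d5Ls=====' → invalid (5 pad chars (max 2))
String 3: 'QFI=' → valid
String 4: 'TUUht90=' → valid
String 5: 'c+rGag==' → valid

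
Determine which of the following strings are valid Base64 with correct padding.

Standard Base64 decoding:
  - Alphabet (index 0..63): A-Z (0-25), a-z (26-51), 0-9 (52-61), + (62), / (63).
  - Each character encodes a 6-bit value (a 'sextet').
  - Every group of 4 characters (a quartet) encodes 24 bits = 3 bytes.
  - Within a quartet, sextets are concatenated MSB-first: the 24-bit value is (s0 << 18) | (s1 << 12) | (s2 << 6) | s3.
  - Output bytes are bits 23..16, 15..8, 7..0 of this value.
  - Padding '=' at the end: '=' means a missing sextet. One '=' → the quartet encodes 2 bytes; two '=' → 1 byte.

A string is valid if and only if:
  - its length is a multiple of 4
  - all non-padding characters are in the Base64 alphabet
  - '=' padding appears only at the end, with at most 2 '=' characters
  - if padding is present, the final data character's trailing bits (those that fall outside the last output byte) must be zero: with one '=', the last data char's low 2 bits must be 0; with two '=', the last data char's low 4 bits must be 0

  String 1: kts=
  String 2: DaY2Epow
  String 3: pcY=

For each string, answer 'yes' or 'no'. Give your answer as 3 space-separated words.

String 1: 'kts=' → valid
String 2: 'DaY2Epow' → valid
String 3: 'pcY=' → valid

Answer: yes yes yes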